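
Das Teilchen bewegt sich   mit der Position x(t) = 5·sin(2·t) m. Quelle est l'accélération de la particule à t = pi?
Nous devons dériver notre équation de la position x(t) = 5·sin(2·t) 2 fois. La dérivée de la position donne la vitesse: v(t) = 10·cos(2·t). En dérivant la vitesse, nous obtenons l'accélération: a(t) = -20·sin(2·t). En utilisant a(t) = -20·sin(2·t) et en substituant t = pi, nous trouvons a = 0.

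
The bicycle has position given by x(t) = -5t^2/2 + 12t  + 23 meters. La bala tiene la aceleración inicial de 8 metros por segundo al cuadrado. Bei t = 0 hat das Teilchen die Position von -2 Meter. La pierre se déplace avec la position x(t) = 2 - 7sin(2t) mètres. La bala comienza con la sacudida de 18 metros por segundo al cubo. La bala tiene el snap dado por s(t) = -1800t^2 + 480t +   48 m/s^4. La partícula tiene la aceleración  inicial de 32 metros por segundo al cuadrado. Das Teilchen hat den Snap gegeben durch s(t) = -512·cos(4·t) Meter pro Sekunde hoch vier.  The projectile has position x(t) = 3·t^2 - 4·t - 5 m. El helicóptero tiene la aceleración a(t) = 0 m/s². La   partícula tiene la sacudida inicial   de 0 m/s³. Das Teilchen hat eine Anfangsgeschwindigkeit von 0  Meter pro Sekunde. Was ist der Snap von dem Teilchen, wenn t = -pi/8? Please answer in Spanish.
Tenemos el snap s(t) = -512·cos(4·t). Sustituyendo t = -pi/8: s(-pi/8) = 0.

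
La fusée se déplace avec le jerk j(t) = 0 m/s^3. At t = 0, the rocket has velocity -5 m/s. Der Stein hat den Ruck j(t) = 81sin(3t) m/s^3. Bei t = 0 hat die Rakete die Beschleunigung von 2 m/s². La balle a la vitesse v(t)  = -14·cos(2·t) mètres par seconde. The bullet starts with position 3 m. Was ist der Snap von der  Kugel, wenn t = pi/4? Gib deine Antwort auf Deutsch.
Wir müssen unsere Gleichung für die Geschwindigkeit v(t) = -14·cos(2·t) 3-mal ableiten. Durch Ableiten von der Geschwindigkeit erhalten wir die Beschleunigung: a(t) = 28·sin(2·t). Durch Ableiten von der Beschleunigung erhalten wir den Ruck: j(t) = 56·cos(2·t). Mit d/dt von j(t) finden wir s(t) = -112·sin(2·t). Mit s(t) = -112·sin(2·t) und Einsetzen von t = pi/4, finden wir s = -112.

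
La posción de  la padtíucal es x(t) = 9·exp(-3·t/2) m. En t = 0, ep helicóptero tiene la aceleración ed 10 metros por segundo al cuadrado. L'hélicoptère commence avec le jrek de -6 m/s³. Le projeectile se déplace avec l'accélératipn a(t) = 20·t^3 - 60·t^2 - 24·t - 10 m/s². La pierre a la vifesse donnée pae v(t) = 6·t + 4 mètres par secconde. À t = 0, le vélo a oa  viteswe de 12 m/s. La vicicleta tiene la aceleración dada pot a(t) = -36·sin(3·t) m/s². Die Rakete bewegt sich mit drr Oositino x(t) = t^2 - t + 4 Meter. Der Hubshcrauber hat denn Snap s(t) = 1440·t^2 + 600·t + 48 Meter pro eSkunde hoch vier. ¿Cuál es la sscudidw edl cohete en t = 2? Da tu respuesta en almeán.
Um dies zu lösen, müssen wir 3 Ableitungen unserer Gleichung für die Position x(t) = t^2 - t + 4 nehmen. Die Ableitung von der Position ergibt die Geschwindigkeit: v(t) = 2·t - 1. Mit d/dt von v(t) finden wir a(t) = 2. Die Ableitung von der Beschleunigung ergibt den Ruck: j(t) = 0. Wir haben den Ruck j(t) = 0. Durch Einsetzen von t = 2: j(2) = 0.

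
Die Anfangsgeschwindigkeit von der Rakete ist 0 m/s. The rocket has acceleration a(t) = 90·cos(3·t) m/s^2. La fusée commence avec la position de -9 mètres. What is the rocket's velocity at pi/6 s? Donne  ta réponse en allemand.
Wir müssen unsere Gleichung für die Beschleunigung a(t) = 90·cos(3·t) 1-mal integrieren. Das Integral von der Beschleunigung ist die Geschwindigkeit. Mit v(0) = 0 erhalten wir v(t) = 30·sin(3·t). Mit v(t) = 30·sin(3·t) und Einsetzen von t = pi/6, finden wir v = 30.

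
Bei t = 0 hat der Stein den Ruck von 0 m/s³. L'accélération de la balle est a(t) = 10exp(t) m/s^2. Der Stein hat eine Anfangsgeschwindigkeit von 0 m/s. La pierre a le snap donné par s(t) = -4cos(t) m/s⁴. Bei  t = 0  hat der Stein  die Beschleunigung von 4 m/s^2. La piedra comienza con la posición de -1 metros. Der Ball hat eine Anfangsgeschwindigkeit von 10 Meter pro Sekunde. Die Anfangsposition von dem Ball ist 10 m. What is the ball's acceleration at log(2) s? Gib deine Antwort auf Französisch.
Nous avons l'accélération a(t) = 10·exp(t). En substituant t = log(2): a(log(2)) = 20.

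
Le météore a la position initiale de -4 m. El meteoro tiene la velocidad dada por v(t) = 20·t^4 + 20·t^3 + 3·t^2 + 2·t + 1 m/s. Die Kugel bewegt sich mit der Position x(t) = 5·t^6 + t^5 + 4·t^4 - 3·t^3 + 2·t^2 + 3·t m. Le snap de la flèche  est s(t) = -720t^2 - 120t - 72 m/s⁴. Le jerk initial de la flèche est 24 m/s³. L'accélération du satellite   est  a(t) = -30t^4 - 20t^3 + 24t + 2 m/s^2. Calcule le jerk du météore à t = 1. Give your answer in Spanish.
Debemos derivar nuestra ecuación de la velocidad v(t) = 20·t^4 + 20·t^3 + 3·t^2 + 2·t + 1 2 veces. Derivando la velocidad, obtenemos la aceleración: a(t) = 80·t^3 + 60·t^2 + 6·t + 2. Derivando la aceleración, obtenemos la sacudida: j(t) = 240·t^2 + 120·t + 6. De la ecuación de la sacudida j(t) = 240·t^2 + 120·t + 6, sustituimos t = 1 para obtener j = 366.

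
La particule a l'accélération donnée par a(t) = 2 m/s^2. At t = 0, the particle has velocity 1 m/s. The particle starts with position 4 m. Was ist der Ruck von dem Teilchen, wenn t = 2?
Wir müssen unsere Gleichung für die Beschleunigung a(t) = 2 1-mal ableiten. Durch Ableiten von der Beschleunigung erhalten wir den Ruck: j(t) = 0. Aus der Gleichung für den Ruck j(t) = 0, setzen wir t = 2 ein und erhalten j = 0.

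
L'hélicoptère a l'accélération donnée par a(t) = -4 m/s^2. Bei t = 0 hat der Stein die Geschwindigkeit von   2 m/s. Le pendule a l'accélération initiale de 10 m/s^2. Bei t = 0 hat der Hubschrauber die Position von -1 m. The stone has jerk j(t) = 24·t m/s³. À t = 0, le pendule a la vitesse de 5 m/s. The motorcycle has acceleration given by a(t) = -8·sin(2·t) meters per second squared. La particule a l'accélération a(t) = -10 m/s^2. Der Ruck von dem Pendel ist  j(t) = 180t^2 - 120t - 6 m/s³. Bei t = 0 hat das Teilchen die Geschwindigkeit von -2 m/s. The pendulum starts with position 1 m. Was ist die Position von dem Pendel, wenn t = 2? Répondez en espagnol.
Debemos encontrar la antiderivada de nuestra ecuación de la sacudida j(t) = 180·t^2 - 120·t - 6 3 veces. La integral de la sacudida, con a(0) = 10, da la aceleración: a(t) = 60·t^3 - 60·t^2 - 6·t + 10. La antiderivada de la aceleración es la velocidad. Usando v(0) = 5, obtenemos v(t) = 15·t^4 - 20·t^3 - 3·t^2 + 10·t + 5. La integral de la velocidad, con x(0) = 1, da la posición: x(t) = 3·t^5 - 5·t^4 - t^3 + 5·t^2 + 5·t + 1. Tenemos la posición x(t) = 3·t^5 - 5·t^4 - t^3 + 5·t^2 + 5·t + 1. Sustituyendo t = 2: x(2) = 39.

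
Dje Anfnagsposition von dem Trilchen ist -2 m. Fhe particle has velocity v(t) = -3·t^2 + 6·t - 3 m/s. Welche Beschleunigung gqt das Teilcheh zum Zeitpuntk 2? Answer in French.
Pour résoudre ceci, nous devons prendre 1 dérivée de notre équation de la vitesse v(t) = -3·t^2 + 6·t - 3. La dérivée de la vitesse donne l'accélération: a(t) = 6 - 6·t. En utilisant a(t) = 6 - 6·t et en substituant t = 2, nous trouvons a = -6.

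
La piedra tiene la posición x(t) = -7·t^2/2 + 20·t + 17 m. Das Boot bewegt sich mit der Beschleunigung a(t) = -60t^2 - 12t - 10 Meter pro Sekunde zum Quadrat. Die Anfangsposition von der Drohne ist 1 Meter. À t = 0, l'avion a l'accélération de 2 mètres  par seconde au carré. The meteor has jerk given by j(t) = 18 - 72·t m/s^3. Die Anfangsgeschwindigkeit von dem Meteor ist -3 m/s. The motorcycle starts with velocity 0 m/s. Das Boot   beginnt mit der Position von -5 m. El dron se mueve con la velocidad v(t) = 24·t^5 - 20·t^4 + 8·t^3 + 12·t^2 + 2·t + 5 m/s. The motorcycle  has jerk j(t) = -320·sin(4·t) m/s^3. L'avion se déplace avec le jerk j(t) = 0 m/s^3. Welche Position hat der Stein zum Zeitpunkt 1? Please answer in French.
Nous avons la position x(t) = -7·t^2/2 + 20·t + 17. En substituant t = 1: x(1) = 67/2.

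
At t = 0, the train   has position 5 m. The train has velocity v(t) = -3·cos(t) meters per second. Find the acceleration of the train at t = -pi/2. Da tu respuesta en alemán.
Ausgehend von der Geschwindigkeit v(t) = -3·cos(t), nehmen wir 1 Ableitung. Durch Ableiten von der Geschwindigkeit erhalten wir die Beschleunigung: a(t) = 3·sin(t). Aus der Gleichung für die Beschleunigung a(t) = 3·sin(t), setzen wir t = -pi/2 ein und erhalten a = -3.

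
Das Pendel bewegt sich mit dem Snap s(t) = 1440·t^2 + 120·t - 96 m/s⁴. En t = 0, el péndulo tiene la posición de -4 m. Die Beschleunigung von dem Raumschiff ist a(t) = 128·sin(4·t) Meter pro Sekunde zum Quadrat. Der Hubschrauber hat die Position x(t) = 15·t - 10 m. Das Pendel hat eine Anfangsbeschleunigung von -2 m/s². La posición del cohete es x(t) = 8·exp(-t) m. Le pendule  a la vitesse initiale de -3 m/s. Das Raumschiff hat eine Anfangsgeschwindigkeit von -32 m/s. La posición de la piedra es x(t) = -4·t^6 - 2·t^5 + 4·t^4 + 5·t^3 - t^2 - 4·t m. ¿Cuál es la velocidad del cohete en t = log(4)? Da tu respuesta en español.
Partiendo de la posición x(t) = 8·exp(-t), tomamos 1 derivada. Derivando la posición, obtenemos la velocidad: v(t) = -8·exp(-t). Usando v(t) = -8·exp(-t) y sustituyendo t = log(4), encontramos v = -2.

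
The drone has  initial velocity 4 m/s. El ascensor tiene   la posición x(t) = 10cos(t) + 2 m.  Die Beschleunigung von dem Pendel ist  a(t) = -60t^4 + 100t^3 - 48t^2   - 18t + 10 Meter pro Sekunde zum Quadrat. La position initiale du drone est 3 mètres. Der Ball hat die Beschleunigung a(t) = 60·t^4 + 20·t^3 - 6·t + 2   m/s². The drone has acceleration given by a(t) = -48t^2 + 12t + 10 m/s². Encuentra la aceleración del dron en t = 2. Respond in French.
Nous avons l'accélération a(t) = -48·t^2 + 12·t + 10. En substituant t = 2: a(2) = -158.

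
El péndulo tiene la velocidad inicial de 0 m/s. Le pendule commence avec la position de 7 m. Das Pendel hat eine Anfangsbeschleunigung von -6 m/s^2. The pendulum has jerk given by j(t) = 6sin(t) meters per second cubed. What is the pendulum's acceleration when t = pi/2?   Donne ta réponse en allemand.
Wir müssen die Stammfunktion unserer Gleichung für den Ruck j(t) = 6·sin(t) 1-mal finden. Das Integral von dem Ruck, mit a(0) = -6, ergibt die Beschleunigung: a(t) = -6·cos(t). Wir haben die Beschleunigung a(t) = -6·cos(t). Durch Einsetzen von t = pi/2: a(pi/2) = 0.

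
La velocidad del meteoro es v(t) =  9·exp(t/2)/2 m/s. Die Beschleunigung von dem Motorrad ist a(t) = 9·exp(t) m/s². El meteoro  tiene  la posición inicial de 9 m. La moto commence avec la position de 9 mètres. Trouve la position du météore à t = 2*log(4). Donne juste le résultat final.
À t = 2*log(4), x = 36.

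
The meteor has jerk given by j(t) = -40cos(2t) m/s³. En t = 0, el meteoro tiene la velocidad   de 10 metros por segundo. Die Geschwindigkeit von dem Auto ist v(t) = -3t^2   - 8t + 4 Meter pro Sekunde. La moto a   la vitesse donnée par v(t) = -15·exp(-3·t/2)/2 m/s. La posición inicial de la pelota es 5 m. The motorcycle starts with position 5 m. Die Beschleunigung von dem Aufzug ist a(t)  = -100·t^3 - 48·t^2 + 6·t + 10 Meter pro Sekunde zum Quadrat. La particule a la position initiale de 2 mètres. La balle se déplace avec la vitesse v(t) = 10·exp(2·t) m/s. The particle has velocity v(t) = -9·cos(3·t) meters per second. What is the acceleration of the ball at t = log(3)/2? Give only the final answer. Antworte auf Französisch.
La réponse est 60.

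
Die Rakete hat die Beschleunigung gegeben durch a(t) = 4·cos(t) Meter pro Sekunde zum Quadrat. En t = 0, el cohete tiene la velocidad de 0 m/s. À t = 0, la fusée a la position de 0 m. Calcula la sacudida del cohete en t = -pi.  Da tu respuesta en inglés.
We must differentiate our acceleration equation a(t) = 4·cos(t) 1 time. The derivative of acceleration gives jerk: j(t) = -4·sin(t). From the given jerk equation j(t) = -4·sin(t), we substitute t = -pi to get j = 0.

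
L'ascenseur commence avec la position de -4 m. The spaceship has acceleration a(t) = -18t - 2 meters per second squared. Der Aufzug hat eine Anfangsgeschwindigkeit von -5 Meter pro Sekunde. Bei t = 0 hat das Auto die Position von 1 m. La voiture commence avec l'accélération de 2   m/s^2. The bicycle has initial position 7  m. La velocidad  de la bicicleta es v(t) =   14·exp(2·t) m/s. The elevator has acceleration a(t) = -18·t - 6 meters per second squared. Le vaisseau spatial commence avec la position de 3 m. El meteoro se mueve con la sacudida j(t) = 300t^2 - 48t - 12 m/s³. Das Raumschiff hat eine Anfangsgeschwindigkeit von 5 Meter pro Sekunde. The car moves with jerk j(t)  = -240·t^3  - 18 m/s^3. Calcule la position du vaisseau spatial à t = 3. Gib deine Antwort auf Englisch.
We need to integrate our acceleration equation a(t) = -18·t - 2 2 times. The integral of acceleration is velocity. Using v(0) = 5, we get v(t) = -9·t^2 - 2·t + 5. Integrating velocity and using the initial condition x(0) = 3, we get x(t) = -3·t^3 - t^2 + 5·t + 3. Using x(t) = -3·t^3 - t^2 + 5·t + 3 and substituting t = 3, we find x = -72.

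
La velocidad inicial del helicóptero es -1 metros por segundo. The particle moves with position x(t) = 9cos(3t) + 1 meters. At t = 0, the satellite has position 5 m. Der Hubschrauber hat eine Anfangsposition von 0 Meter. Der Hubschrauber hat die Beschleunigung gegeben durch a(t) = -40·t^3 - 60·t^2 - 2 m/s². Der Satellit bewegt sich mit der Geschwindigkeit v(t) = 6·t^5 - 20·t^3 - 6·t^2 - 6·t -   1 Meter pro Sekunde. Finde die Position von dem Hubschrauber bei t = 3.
Wir müssen unsere Gleichung für die Beschleunigung a(t) = -40·t^3 - 60·t^2 - 2 2-mal integrieren. Mit ∫a(t)dt und Anwendung von v(0) = -1, finden wir v(t) = -10·t^4 - 20·t^3 - 2·t - 1. Das Integral von der Geschwindigkeit ist die Position. Mit x(0) = 0 erhalten wir x(t) = -2·t^5 - 5·t^4 - t^2 - t. Wir haben die Position x(t) = -2·t^5 - 5·t^4 - t^2 - t. Durch Einsetzen von t = 3: x(3) = -903.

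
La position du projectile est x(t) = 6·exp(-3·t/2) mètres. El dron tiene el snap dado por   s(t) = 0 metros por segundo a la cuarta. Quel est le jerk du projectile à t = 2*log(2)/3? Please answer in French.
Pour résoudre ceci, nous devons prendre 3 dérivées de notre équation de la position x(t) = 6·exp(-3·t/2). En prenant d/dt de x(t), nous trouvons v(t) = -9·exp(-3·t/2). En prenant d/dt de v(t), nous trouvons a(t) = 27·exp(-3·t/2)/2. En prenant d/dt de a(t), nous trouvons j(t) = -81·exp(-3·t/2)/4. Nous avons le jerk j(t) = -81·exp(-3·t/2)/4. En substituant t = 2*log(2)/3: j(2*log(2)/3) = -81/8.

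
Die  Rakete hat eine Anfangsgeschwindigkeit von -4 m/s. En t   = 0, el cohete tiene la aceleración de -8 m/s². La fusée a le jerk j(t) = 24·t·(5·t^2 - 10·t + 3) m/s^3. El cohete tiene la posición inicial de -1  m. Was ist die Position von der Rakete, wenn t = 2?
Wir müssen unsere Gleichung für den Ruck j(t) = 24·t·(5·t^2 - 10·t + 3) 3-mal integrieren. Durch Integration von dem Ruck und Verwendung der Anfangsbedingung a(0) = -8, erhalten wir a(t) = 30·t^4 - 80·t^3 + 36·t^2 - 8. Die Stammfunktion von der Beschleunigung, mit v(0) = -4, ergibt die Geschwindigkeit: v(t) = 6·t^5 - 20·t^4 + 12·t^3 - 8·t - 4. Die Stammfunktion von der Geschwindigkeit, mit x(0) = -1, ergibt die Position: x(t) = t^6 - 4·t^5 + 3·t^4 - 4·t^2 - 4·t - 1. Aus der Gleichung für die Position x(t) = t^6 - 4·t^5 + 3·t^4 - 4·t^2 - 4·t - 1, setzen wir t = 2 ein und erhalten x = -41.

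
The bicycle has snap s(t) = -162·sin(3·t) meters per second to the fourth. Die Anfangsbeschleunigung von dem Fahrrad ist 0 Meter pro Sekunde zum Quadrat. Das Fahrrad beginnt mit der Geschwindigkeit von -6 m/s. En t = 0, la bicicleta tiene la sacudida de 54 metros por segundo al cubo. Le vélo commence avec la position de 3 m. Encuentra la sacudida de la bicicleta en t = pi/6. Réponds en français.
Nous devons intégrer notre équation du snap s(t) = -162·sin(3·t) 1 fois. L'intégrale du snap, avec j(0) = 54, donne le jerk: j(t) = 54·cos(3·t). En utilisant j(t) = 54·cos(3·t) et en substituant t = pi/6, nous trouvons j = 0.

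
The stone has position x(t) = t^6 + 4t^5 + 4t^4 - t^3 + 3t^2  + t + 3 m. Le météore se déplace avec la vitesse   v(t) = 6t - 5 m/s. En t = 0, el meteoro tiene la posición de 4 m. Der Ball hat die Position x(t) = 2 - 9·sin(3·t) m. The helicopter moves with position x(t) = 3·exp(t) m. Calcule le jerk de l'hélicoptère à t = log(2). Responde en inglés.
To solve this, we need to take 3 derivatives of our position equation x(t) = 3·exp(t). Taking d/dt of x(t), we find v(t) = 3·exp(t). Taking d/dt of v(t), we find a(t) = 3·exp(t). The derivative of acceleration gives jerk: j(t) = 3·exp(t). Using j(t) = 3·exp(t) and substituting t = log(2), we find j = 6.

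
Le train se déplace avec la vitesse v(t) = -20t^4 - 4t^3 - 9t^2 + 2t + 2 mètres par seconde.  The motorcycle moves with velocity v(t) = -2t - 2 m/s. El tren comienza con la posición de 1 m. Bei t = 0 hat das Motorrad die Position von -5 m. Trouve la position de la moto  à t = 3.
Pour résoudre ceci, nous devons prendre 1 primitive de notre équation de la vitesse v(t) = -2·t - 2. En intégrant la vitesse et en utilisant la condition initiale x(0) = -5, nous obtenons x(t) = -t^2 - 2·t - 5. De l'équation de la position x(t) = -t^2 - 2·t - 5, nous substituons t = 3 pour obtenir x = -20.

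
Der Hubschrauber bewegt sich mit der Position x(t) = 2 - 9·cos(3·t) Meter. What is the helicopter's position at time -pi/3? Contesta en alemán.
Aus der Gleichung für die Position x(t) = 2 - 9·cos(3·t), setzen wir t = -pi/3 ein und erhalten x = 11.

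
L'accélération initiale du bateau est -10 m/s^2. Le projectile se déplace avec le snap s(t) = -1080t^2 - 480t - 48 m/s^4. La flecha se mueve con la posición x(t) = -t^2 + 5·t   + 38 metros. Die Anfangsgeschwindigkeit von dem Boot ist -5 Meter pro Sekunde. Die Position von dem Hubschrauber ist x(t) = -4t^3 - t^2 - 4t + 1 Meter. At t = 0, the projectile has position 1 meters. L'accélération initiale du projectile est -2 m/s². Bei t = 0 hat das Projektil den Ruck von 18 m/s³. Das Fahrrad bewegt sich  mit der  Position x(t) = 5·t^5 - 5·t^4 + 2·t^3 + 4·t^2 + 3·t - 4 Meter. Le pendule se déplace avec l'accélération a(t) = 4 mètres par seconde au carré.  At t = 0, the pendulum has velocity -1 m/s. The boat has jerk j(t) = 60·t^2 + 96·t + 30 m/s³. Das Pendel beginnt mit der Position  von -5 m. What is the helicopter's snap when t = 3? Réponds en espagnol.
Debemos derivar nuestra ecuación de la posición x(t) = -4·t^3 - t^2 - 4·t + 1 4 veces. Tomando d/dt de x(t), encontramos v(t) = -12·t^2 - 2·t - 4. Tomando d/dt de v(t), encontramos a(t) = -24·t - 2. Tomando d/dt de a(t), encontramos j(t) = -24. Derivando la sacudida, obtenemos el snap: s(t) = 0. De la ecuación del snap s(t) = 0, sustituimos t = 3 para obtener s = 0.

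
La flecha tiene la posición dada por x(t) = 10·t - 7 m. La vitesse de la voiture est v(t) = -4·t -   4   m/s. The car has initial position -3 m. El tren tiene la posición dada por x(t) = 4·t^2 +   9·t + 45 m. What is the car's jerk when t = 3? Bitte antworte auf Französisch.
Pour résoudre ceci, nous devons prendre 2 dérivées de notre équation de la vitesse v(t) = -4·t - 4. En dérivant la vitesse, nous obtenons l'accélération: a(t) = -4. En dérivant l'accélération, nous obtenons le jerk: j(t) = 0. De l'équation du jerk j(t) = 0, nous substituons t = 3 pour obtenir j = 0.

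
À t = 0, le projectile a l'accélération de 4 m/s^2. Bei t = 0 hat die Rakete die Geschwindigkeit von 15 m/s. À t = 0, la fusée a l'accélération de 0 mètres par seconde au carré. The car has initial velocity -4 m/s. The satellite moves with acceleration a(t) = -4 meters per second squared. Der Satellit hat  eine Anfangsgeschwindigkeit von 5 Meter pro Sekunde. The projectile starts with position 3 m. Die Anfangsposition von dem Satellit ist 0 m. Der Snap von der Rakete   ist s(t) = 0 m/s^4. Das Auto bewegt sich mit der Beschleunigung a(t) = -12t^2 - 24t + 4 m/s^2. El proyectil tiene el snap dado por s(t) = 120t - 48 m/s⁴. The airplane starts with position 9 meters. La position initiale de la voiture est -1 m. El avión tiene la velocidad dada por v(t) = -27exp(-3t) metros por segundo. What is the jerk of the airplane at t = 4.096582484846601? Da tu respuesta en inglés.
To solve this, we need to take 2 derivatives of our velocity equation v(t) = -27·exp(-3·t). The derivative of velocity gives acceleration: a(t) = 81·exp(-3·t). Taking d/dt of a(t), we find j(t) = -243·exp(-3·t). From the given jerk equation j(t) = -243·exp(-3·t), we substitute t = 4.096582484846601 to get j = -0.00111747230900297.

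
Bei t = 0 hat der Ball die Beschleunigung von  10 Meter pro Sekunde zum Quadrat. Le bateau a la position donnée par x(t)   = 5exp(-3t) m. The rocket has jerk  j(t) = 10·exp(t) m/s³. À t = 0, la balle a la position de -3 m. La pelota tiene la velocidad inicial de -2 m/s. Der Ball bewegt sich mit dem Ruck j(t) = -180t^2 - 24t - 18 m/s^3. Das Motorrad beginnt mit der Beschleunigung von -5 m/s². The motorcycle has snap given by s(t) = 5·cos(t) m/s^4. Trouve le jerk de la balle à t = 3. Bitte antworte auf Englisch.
From the given jerk equation j(t) = -180·t^2 - 24·t - 18, we substitute t = 3 to get j = -1710.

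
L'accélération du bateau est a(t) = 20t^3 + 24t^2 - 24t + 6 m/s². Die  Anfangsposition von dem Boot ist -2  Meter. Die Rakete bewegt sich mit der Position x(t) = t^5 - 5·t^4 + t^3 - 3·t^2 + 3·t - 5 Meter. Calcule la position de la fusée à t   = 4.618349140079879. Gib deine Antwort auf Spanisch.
Usando x(t) = t^5 - 5·t^4 + t^3 - 3·t^2 + 3·t - 5 y sustituyendo t = 4.618349140079879, encontramos x = -130.252356281789.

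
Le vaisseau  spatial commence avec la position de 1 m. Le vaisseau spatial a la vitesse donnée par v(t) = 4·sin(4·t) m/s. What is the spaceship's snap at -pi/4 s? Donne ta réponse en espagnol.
Para resolver esto, necesitamos tomar 3 derivadas de nuestra ecuación de la velocidad v(t) = 4·sin(4·t). Tomando d/dt de v(t), encontramos a(t) = 16·cos(4·t). Derivando la aceleración, obtenemos la sacudida: j(t) = -64·sin(4·t). La derivada de la sacudida da el snap: s(t) = -256·cos(4·t). Tenemos el snap s(t) = -256·cos(4·t). Sustituyendo t = -pi/4: s(-pi/4) = 256.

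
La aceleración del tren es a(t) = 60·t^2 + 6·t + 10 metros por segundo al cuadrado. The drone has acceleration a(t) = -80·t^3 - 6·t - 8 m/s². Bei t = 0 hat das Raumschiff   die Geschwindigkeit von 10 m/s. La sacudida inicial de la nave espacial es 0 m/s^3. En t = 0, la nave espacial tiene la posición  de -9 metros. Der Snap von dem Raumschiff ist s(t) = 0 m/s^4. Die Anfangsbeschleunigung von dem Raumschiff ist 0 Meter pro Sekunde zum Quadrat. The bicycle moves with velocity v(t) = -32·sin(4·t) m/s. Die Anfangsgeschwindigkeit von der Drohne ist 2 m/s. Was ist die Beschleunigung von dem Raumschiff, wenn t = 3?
Ausgehend von dem Snap s(t) = 0, nehmen wir 2 Stammfunktionen. Die Stammfunktion von dem Snap ist der Ruck. Mit j(0) = 0 erhalten wir j(t) = 0. Mit ∫j(t)dt und Anwendung von a(0) = 0, finden wir a(t) = 0. Mit a(t) = 0 und Einsetzen von t = 3, finden wir a = 0.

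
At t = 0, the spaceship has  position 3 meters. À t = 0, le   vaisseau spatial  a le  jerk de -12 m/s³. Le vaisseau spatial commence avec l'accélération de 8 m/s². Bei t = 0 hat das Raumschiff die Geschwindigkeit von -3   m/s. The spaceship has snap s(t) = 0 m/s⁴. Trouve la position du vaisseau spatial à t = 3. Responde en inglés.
To solve this, we need to take 4 integrals of our snap equation s(t) = 0. Finding the antiderivative of s(t) and using j(0) = -12: j(t) = -12. The antiderivative of jerk, with a(0) = 8, gives acceleration: a(t) = 8 - 12·t. Finding the antiderivative of a(t) and using v(0) = -3: v(t) = -6·t^2 + 8·t - 3. Integrating velocity and using the initial condition x(0) = 3, we get x(t) = -2·t^3 + 4·t^2 - 3·t + 3. From the given position equation x(t) = -2·t^3 + 4·t^2 - 3·t + 3, we substitute t = 3 to get x = -24.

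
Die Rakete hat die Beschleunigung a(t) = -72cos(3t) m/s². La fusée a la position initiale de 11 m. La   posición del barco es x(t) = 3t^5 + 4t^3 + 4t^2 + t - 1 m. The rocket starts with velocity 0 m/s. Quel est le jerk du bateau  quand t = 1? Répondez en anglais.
To solve this, we need to take 3 derivatives of our position equation x(t) = 3·t^5 + 4·t^3 + 4·t^2 + t - 1. Differentiating position, we get velocity: v(t) = 15·t^4 + 12·t^2 + 8·t + 1. Taking d/dt of v(t), we find a(t) = 60·t^3 + 24·t + 8. Taking d/dt of a(t), we find j(t) = 180·t^2 + 24. From the given jerk equation j(t) = 180·t^2 + 24, we substitute t = 1 to get j = 204.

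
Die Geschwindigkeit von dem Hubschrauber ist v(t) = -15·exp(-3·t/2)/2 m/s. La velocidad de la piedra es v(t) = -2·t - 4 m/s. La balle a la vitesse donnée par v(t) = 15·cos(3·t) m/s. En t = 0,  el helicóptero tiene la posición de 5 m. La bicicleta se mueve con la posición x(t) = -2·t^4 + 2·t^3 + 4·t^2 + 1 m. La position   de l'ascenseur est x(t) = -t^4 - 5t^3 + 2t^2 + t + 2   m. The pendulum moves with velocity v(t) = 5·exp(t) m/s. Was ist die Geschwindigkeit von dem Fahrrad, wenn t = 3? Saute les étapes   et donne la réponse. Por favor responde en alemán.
Die Geschwindigkeit bei t = 3 ist v = -138.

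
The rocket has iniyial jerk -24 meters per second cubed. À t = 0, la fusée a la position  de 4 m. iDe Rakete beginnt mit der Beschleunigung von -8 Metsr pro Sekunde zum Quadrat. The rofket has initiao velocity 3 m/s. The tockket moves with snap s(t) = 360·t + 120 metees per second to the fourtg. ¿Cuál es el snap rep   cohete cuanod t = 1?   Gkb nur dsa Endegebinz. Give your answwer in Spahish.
La respuesta es 480.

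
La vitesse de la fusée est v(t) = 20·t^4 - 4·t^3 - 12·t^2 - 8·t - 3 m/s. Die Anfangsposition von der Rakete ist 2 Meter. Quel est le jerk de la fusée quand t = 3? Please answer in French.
Nous devons dériver notre équation de la vitesse v(t) = 20·t^4 - 4·t^3 - 12·t^2 - 8·t - 3 2 fois. La dérivée de la vitesse donne l'accélération: a(t) = 80·t^3 - 12·t^2 - 24·t - 8. La dérivée de l'accélération donne le jerk: j(t) = 240·t^2 - 24·t - 24. De l'équation du jerk j(t) = 240·t^2 - 24·t - 24, nous substituons t = 3 pour obtenir j = 2064.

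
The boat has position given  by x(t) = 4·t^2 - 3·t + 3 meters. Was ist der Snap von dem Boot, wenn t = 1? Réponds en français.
Nous devons dériver notre équation de la position x(t) = 4·t^2 - 3·t + 3 4 fois. La dérivée de la position donne la vitesse: v(t) = 8·t - 3. En dérivant la vitesse, nous obtenons l'accélération: a(t) = 8. En dérivant l'accélération, nous obtenons le jerk: j(t) = 0. En dérivant le jerk, nous obtenons le snap: s(t) = 0. En utilisant s(t) = 0 et en substituant t = 1, nous trouvons s = 0.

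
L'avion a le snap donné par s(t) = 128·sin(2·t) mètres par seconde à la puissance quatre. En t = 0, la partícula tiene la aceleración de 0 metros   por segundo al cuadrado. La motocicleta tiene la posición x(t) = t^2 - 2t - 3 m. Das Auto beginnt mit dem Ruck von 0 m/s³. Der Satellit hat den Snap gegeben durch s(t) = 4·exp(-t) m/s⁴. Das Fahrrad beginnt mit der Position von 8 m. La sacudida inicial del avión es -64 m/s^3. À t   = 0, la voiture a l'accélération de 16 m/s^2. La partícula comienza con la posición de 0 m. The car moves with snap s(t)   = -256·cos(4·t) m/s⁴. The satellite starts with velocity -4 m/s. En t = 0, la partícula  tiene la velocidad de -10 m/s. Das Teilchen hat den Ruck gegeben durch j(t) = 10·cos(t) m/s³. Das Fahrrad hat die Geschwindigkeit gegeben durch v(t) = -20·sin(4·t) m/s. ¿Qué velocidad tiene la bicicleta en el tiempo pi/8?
Tenemos la velocidad v(t) = -20·sin(4·t). Sustituyendo t = pi/8: v(pi/8) = -20.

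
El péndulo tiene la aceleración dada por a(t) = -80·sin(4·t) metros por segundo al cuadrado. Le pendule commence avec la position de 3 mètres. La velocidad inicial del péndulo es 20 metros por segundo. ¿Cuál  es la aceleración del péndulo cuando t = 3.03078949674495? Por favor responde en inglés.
We have acceleration a(t) = -80·sin(4·t). Substituting t = 3.03078949674495: a(3.03078949674495) = 34.3075113582075.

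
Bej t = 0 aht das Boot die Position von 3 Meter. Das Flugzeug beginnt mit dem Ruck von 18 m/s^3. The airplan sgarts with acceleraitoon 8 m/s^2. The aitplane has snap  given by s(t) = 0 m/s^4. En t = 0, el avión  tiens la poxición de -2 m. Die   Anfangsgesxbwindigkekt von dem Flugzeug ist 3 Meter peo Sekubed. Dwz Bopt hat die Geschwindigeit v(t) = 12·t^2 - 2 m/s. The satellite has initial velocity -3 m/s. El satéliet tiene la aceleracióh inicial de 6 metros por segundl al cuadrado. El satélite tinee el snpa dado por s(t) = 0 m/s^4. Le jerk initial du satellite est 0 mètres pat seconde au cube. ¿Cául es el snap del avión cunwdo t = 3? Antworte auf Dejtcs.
Mit s(t) = 0 und Einsetzen von t = 3, finden wir s = 0.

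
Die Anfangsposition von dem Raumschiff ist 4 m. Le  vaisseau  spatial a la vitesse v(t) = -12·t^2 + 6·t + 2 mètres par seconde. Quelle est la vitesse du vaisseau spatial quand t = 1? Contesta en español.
De la ecuación de la velocidad v(t) = -12·t^2 + 6·t + 2, sustituimos t = 1 para obtener v = -4.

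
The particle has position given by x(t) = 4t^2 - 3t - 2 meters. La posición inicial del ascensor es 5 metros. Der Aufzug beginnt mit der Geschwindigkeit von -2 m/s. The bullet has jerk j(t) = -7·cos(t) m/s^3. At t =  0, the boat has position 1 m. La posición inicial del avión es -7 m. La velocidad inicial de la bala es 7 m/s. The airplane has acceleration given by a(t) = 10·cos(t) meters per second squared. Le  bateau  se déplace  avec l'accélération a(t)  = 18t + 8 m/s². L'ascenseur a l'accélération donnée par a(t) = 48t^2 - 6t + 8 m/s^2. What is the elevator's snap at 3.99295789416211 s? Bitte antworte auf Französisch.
Nous devons dériver notre équation de l'accélération a(t) = 48·t^2 - 6·t + 8 2 fois. En dérivant l'accélération, nous obtenons le jerk: j(t) = 96·t - 6. En prenant d/dt de j(t), nous trouvons s(t) = 96. En utilisant s(t) = 96 et en substituant t = 3.99295789416211, nous trouvons s = 96.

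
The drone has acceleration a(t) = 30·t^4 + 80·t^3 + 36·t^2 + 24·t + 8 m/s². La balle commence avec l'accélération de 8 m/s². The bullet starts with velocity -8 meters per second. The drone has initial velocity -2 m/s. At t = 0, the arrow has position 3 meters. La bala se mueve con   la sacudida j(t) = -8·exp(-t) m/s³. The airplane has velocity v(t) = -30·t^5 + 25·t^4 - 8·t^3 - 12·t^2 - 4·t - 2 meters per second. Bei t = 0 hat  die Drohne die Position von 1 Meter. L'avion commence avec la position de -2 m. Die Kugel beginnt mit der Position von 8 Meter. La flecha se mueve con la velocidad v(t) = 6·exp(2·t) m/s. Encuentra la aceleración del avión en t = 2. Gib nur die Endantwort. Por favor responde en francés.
La réponse est -1748.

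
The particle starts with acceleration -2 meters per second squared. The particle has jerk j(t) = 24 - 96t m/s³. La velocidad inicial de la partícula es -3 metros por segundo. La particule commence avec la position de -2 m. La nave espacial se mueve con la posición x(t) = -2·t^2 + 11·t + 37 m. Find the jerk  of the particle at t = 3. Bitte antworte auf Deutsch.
Wir haben den Ruck j(t) = 24 - 96·t. Durch Einsetzen von t = 3: j(3) = -264.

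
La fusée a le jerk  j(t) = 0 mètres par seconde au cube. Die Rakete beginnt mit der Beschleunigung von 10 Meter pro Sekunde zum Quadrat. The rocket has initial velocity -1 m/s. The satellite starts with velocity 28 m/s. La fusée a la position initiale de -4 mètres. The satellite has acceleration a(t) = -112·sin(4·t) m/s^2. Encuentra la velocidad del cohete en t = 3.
Para resolver esto, necesitamos tomar 2 antiderivadas de nuestra ecuación de la sacudida j(t) = 0. Integrando la sacudida y usando la condición inicial a(0) = 10, obtenemos a(t) = 10. Tomando ∫a(t)dt y aplicando v(0) = -1, encontramos v(t) = 10·t - 1. Usando v(t) = 10·t - 1 y sustituyendo t = 3, encontramos v = 29.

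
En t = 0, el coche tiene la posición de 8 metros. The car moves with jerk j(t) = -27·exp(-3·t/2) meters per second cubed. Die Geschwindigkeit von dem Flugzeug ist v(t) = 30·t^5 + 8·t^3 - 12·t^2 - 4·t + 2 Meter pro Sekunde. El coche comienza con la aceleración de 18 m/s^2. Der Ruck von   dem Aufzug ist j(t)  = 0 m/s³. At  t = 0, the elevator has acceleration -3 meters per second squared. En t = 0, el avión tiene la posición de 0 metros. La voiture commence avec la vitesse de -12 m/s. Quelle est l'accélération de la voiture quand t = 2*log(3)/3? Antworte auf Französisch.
Pour résoudre ceci, nous devons prendre 1 primitive de notre équation du jerk j(t) = -27·exp(-3·t/2). En intégrant le jerk et en utilisant la condition initiale a(0) = 18, nous obtenons a(t) = 18·exp(-3·t/2). En utilisant a(t) = 18·exp(-3·t/2) et en substituant t = 2*log(3)/3, nous trouvons a = 6.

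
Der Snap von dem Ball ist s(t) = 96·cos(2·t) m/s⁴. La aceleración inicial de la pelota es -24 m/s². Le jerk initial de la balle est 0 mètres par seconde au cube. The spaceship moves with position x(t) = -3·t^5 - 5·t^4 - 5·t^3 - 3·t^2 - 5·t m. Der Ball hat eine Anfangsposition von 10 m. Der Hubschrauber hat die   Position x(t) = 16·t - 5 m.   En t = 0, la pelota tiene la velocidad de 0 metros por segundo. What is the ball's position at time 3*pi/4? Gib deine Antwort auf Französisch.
Nous devons intégrer notre équation du snap s(t) = 96·cos(2·t) 4 fois. En intégrant le snap et en utilisant la condition initiale j(0) = 0, nous obtenons j(t) = 48·sin(2·t). La primitive du jerk est l'accélération. En utilisant a(0) = -24, nous obtenons a(t) = -24·cos(2·t). En intégrant l'accélération et en utilisant la condition initiale v(0) = 0, nous obtenons v(t) = -12·sin(2·t). La primitive de la vitesse, avec x(0) = 10, donne la position: x(t) = 6·cos(2·t) + 4. Nous avons la position x(t) = 6·cos(2·t) + 4. En substituant t = 3*pi/4: x(3*pi/4) = 4.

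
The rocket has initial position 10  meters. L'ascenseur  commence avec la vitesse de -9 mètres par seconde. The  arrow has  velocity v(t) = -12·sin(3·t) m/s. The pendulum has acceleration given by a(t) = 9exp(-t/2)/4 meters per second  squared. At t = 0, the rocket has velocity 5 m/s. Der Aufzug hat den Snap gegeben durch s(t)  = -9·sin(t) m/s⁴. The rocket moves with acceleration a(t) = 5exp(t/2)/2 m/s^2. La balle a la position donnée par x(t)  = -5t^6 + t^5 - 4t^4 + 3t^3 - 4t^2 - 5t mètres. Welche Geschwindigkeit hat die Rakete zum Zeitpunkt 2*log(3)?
Ausgehend von der Beschleunigung a(t) = 5·exp(t/2)/2, nehmen wir 1 Stammfunktion. Durch Integration von der Beschleunigung und Verwendung der Anfangsbedingung v(0) = 5, erhalten wir v(t) = 5·exp(t/2). Wir haben die Geschwindigkeit v(t) = 5·exp(t/2). Durch Einsetzen von t = 2*log(3): v(2*log(3)) = 15.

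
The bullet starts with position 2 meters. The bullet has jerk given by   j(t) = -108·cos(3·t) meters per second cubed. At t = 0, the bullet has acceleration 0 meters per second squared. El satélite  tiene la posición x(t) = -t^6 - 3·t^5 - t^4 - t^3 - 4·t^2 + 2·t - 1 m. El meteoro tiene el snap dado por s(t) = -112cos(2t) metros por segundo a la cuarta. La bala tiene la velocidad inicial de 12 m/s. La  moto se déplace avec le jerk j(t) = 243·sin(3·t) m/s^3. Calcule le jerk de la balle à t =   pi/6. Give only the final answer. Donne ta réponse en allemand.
j(pi/6) = 0.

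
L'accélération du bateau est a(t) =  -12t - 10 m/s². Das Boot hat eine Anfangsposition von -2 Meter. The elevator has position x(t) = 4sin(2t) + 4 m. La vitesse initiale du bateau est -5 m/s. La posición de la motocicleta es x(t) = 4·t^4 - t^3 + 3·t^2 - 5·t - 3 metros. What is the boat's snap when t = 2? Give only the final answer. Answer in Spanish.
La respuesta es 0.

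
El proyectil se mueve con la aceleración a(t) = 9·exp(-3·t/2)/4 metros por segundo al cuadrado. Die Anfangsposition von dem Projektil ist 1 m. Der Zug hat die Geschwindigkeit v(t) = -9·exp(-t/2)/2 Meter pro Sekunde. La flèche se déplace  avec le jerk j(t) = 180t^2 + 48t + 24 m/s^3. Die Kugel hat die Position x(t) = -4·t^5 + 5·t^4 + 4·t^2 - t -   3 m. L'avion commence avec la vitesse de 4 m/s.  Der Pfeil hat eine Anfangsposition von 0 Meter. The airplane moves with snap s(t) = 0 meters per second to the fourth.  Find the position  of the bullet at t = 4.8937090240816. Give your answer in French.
En utilisant x(t) = -4·t^5 + 5·t^4 + 4·t^2 - t - 3 et en substituant t = 4.8937090240816, nous trouvons x = -8271.13723237749.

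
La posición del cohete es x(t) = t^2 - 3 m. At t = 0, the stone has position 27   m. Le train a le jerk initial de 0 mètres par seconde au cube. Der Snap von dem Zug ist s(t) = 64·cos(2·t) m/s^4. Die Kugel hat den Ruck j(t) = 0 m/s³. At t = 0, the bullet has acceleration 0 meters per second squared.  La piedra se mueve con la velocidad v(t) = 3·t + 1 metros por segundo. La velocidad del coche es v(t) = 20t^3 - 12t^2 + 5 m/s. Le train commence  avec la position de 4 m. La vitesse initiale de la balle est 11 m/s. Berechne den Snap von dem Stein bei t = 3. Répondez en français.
Nous devons dériver notre équation de la vitesse v(t) = 3·t + 1 3 fois. En prenant d/dt de v(t), nous trouvons a(t) = 3. En prenant d/dt de a(t), nous trouvons j(t) = 0. La dérivée du jerk donne le snap: s(t) = 0. De l'équation du snap s(t) = 0, nous substituons t = 3 pour obtenir s = 0.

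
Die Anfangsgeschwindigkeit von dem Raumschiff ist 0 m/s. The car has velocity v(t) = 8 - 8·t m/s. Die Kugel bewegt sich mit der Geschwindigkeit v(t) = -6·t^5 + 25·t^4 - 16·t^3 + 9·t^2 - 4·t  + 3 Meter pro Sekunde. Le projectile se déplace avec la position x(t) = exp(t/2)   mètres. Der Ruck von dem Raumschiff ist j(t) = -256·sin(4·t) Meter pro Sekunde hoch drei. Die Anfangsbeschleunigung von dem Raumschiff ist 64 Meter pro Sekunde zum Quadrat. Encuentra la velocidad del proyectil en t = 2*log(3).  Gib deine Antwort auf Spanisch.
Partiendo de la posición x(t) = exp(t/2), tomamos 1 derivada. La derivada de la posición da la velocidad: v(t) = exp(t/2)/2. Usando v(t) = exp(t/2)/2 y sustituyendo t = 2*log(3), encontramos v = 3/2.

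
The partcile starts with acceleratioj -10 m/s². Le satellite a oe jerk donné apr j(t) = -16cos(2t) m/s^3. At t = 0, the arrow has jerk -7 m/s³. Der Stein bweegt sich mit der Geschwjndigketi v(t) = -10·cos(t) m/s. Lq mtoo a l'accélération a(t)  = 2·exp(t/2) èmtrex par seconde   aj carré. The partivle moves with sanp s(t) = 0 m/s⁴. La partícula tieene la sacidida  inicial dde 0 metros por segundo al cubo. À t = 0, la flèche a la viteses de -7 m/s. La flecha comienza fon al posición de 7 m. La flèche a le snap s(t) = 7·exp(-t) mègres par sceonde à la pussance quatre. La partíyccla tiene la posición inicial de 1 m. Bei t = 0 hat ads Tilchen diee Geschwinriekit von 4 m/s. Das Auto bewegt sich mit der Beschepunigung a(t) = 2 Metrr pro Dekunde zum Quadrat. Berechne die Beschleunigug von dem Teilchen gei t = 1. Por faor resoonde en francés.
Pour résoudre ceci, nous devons prendre 2 primitives de notre équation du snap s(t) = 0. En intégrant le snap et en utilisant la condition initiale j(0) = 0, nous obtenons j(t) = 0. L'intégrale du jerk est l'accélération. En utilisant a(0) = -10, nous obtenons a(t) = -10. En utilisant a(t) = -10 et en substituant t = 1, nous trouvons a = -10.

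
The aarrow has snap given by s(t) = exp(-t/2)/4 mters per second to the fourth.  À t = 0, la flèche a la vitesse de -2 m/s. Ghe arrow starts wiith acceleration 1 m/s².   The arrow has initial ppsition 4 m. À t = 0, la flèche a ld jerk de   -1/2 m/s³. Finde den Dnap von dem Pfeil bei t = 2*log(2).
Aus der Gleichung für den Snap s(t) = exp(-t/2)/4, setzen wir t = 2*log(2) ein und erhalten s = 1/8.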